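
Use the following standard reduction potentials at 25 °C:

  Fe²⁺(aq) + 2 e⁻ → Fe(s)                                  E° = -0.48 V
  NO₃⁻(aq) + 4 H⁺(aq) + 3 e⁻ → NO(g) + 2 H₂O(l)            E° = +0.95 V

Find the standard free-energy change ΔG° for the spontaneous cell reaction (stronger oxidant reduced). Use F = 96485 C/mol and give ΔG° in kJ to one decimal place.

-827.8 kJ

NO₃⁻/NO (E° = +0.95 V) is the cathode; Fe²⁺/Fe (E° = -0.48 V) is the anode, so E°cell = +1.43 V.
Balancing electrons gives n = 6 (lcm of 3 and 2).
ΔG° = −nFE° = −(6)(96485)(+1.43) = -827,841 J = -827.8 kJ.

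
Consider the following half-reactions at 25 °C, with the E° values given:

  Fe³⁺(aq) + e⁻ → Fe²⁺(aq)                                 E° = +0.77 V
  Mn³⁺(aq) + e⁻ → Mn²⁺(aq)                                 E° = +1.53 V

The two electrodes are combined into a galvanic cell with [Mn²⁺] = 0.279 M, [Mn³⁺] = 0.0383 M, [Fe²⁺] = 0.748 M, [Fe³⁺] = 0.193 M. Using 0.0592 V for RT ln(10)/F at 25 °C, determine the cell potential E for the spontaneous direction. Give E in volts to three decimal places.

+0.744 V

Mn³⁺/Mn²⁺ is the cathode (higher E°), Fe³⁺/Fe²⁺ the anode: E°cell = +1.53 − (+0.77) = +0.76 V, n = 1.
Overall: Mn³⁺(aq) + Fe²⁺(aq) → Mn²⁺(aq) + Fe³⁺(aq)
Q = [Mn²⁺]·[Fe³⁺] / ([Mn³⁺]·[Fe²⁺]); log Q = 0.274.
E = E° − (0.0592/n) log Q = +0.76 − (0.0592/1)(0.274) = +0.744 V.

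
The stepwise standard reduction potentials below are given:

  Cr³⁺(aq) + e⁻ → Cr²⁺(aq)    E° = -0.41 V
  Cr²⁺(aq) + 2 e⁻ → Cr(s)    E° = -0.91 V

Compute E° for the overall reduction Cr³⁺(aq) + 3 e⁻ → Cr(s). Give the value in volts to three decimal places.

-0.743 V

Standard free energies of sequential steps add: ΔG°₃ = ΔG°₁ + ΔG°₂, so n₃E°₃ = n₁E°₁ + n₂E°₂.
E°₃ = (1×-0.41 + 2×-0.91) / 3 = (-2.230) / 3 = -0.743 V.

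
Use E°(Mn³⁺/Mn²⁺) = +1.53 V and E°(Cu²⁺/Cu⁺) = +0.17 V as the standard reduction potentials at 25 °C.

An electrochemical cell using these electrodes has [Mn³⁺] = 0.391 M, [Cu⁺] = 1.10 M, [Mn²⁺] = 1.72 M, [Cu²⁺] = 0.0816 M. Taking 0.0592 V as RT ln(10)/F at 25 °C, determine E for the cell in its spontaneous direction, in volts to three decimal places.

+1.389 V

Mn³⁺/Mn²⁺ is the cathode (higher E°), Cu²⁺/Cu⁺ the anode: E°cell = +1.53 − (+0.17) = +1.36 V, n = 1.
Overall: Mn³⁺(aq) + Cu⁺(aq) → Mn²⁺(aq) + Cu²⁺(aq)
Q = [Mn²⁺]·[Cu²⁺] / ([Mn³⁺]·[Cu⁺]); log Q = -0.486.
E = E° − (0.0592/n) log Q = +1.36 − (0.0592/1)(-0.486) = +1.389 V.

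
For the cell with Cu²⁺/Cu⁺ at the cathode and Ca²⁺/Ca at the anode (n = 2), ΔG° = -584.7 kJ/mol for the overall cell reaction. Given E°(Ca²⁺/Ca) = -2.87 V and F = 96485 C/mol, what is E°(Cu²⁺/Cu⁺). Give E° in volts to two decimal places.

+0.16 V

E°cell = −ΔG°/(nF) = −(-584.7×10³)/((2)(96485)) = +3.030 V.
Since Cu²⁺/Cu⁺ is the cathode and Ca²⁺/Ca the anode, E°cell = E°(Cu²⁺/Cu⁺) − E°(Ca²⁺/Ca).
So E°(Cu²⁺/Cu⁺) = E°cell + E°(Ca²⁺/Ca) = +3.030 + (-2.87) = +0.16 V.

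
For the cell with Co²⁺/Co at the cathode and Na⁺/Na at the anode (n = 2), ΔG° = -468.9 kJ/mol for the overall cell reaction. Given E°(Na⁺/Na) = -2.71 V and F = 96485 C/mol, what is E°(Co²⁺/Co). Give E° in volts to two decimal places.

E°cell = −ΔG°/(nF) = −(-468.9×10³)/((2)(96485)) = +2.430 V.
Since Co²⁺/Co is the cathode and Na⁺/Na the anode, E°cell = E°(Co²⁺/Co) − E°(Na⁺/Na).
So E°(Co²⁺/Co) = E°cell + E°(Na⁺/Na) = +2.430 + (-2.71) = -0.28 V.

-0.28 V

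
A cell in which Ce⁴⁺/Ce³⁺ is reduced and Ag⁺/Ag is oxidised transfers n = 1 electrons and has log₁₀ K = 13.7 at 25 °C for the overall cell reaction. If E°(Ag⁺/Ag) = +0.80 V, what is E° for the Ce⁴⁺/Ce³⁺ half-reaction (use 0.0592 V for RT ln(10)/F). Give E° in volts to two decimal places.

E°cell = (0.0592/n)·log K = (0.0592/1)(13.7) = +0.811 V.
Since Ce⁴⁺/Ce³⁺ is the cathode and Ag⁺/Ag the anode, E°cell = E°(Ce⁴⁺/Ce³⁺) − E°(Ag⁺/Ag).
So E°(Ce⁴⁺/Ce³⁺) = E°cell + E°(Ag⁺/Ag) = +0.811 + (+0.80) = +1.61 V.

+1.61 V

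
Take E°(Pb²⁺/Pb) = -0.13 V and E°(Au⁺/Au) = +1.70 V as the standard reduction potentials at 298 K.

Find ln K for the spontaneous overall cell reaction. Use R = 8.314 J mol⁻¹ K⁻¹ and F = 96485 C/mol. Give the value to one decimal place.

142.5

Cathode: Au⁺/Au; anode: Pb²⁺/Pb. E°cell = (+1.70) − (-0.13) = +1.83 V, with n = 2.
ΔG° = −nFE° = −RT ln K, so ln K = nFE°/(RT) = (2)(96485)(+1.83) / ((8.314)(298)) = 142.533.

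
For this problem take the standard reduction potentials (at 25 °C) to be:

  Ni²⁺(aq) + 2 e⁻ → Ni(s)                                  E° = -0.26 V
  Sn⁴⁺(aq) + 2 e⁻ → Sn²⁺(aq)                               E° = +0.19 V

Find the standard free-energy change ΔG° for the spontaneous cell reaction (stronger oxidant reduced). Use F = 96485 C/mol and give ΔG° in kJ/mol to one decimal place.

-86.8 kJ/mol

Sn⁴⁺/Sn²⁺ (E° = +0.19 V) is the cathode; Ni²⁺/Ni (E° = -0.26 V) is the anode, so E°cell = +0.45 V.
Balancing electrons gives n = 2 (lcm of 2 and 2).
ΔG° = −nFE° = −(2)(96485)(+0.45) = -86,836 J = -86.8 kJ/mol.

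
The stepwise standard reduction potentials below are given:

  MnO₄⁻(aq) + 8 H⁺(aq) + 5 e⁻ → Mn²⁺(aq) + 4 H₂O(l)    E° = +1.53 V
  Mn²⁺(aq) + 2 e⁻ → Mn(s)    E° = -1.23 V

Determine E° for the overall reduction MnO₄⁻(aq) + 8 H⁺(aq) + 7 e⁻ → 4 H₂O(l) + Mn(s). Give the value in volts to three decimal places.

Since ΔG° = −nFE° is additive over sequential reductions, n₃E°₃ = n₁E°₁ + n₂E°₂.
E°₃ = (5×+1.53 + 2×-1.23) / 7 = (+5.190) / 7 = +0.741 V.
E° values themselves are not directly additive — weighting by electron count is essential.

+0.741 V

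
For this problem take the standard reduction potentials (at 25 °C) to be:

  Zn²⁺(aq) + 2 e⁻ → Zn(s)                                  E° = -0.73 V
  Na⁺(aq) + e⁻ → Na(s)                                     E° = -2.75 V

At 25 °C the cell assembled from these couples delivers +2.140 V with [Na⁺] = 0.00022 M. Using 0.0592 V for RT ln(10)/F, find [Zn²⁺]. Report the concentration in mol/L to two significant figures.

Zn²⁺/Zn is the cathode, Na⁺/Na the anode: E°cell = +2.02 V, n = 2.
Overall reaction: Zn²⁺(aq) + 2 Na(s) → Zn(s) + 2 Na⁺(aq); Q = [Na⁺]^2/[Zn²⁺]^1.
From E = E° − (0.0592/n) log Q: log Q = (E° − E)·n/0.0592 = (+2.02 − (+2.140))·2/0.0592 = -4.0541.
So 1·log[Zn²⁺] = 2·log(0.00022) − log Q = -7.3152 − (-4.0541) = -3.2611; [Zn²⁺] = 10^(-3.2611) ≈ 0.00055 M.

0.00055 M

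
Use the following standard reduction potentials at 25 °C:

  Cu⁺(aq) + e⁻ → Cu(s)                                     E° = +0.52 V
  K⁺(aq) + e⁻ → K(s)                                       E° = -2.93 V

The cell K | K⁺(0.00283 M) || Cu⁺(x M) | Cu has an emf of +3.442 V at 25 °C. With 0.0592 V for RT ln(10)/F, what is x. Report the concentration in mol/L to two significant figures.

0.0021 M

Cu⁺/Cu is the cathode, K⁺/K the anode: E°cell = +3.45 V, n = 1.
Overall reaction: Cu⁺(aq) + K(s) → Cu(s) + K⁺(aq); Q = [K⁺]^1/[Cu⁺]^1.
From E = E° − (0.0592/n) log Q: log Q = (E° − E)·n/0.0592 = (+3.45 − (+3.442))·1/0.0592 = 0.1351.
So 1·log[Cu⁺] = 1·log(0.00283) − log Q = -2.5482 − (0.1351) = -2.6833; [Cu⁺] = 10^(-2.6833) ≈ 0.0021 M.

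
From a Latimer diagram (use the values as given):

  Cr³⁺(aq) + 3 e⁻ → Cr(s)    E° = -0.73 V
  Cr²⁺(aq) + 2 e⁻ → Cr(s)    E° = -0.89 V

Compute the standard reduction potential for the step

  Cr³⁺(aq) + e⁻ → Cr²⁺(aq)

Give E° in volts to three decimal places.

Sequential free energies add, so n₃E°₃ = n₁E°₁ + n₂E°₂.
With n₃ = 3, and the known step contributing 2×(-0.89) V, the unknown satisfies 1·E° = 3×(-0.73) − 2×(-0.89) = -0.410.
E° = -0.410 / 1 = -0.410 V.

-0.410 V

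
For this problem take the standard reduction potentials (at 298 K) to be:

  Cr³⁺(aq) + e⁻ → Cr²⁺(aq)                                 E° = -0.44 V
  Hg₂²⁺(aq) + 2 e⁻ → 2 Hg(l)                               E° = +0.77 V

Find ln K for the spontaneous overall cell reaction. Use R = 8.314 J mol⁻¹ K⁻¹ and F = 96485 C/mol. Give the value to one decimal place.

94.2

Cathode: Hg₂²⁺/Hg; anode: Cr³⁺/Cr²⁺. E°cell = (+0.77) − (-0.44) = +1.21 V, with n = 2.
ΔG° = −nFE° = −RT ln K, so ln K = nFE°/(RT) = (2)(96485)(+1.21) / ((8.314)(298)) = 94.243.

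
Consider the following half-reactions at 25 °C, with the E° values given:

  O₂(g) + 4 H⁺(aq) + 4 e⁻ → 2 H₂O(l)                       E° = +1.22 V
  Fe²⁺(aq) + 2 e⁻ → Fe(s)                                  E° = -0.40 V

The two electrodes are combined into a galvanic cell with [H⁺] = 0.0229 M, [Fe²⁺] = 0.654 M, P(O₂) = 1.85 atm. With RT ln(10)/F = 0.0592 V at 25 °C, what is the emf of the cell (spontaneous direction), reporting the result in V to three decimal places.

O₂/H₂O is the cathode (higher E°), Fe²⁺/Fe the anode: E°cell = +1.22 − (-0.40) = +1.62 V, n = 4.
Overall: O₂(g) + 4 H⁺(aq) + 2 Fe(s) → 2 H₂O(l) + 2 Fe²⁺(aq)
Q = [Fe²⁺]^2 / (P(O₂)·[H⁺]^4); log Q = 5.925.
E = E° − (0.0592/n) log Q = +1.62 − (0.0592/4)(5.925) = +1.532 V.

+1.532 V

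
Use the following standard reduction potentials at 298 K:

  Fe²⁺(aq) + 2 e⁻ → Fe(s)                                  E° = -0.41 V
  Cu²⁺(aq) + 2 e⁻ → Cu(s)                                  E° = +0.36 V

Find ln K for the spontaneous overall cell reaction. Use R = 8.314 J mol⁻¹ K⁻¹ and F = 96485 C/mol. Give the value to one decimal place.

60.0

Cathode: Cu²⁺/Cu; anode: Fe²⁺/Fe. E°cell = (+0.36) − (-0.41) = +0.77 V, with n = 2.
ΔG° = −nFE° = −RT ln K, so ln K = nFE°/(RT) = (2)(96485)(+0.77) / ((8.314)(298)) = 59.973.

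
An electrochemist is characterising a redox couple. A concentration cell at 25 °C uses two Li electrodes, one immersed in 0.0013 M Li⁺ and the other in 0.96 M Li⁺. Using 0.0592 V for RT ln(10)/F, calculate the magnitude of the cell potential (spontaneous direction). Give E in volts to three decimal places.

+0.170 V

For a concentration cell E°cell = 0. The 0.96 M side is the cathode (reduction is favoured where [Li⁺] is higher).
With n = 1, E = −(0.0592/1) log([Li⁺]ₐₙ/[Li⁺]꜀ₐₜ) = −(0.0592/1) log(0.0013/0.96) = −(0.0592/1)(-2.868) = +0.170 V.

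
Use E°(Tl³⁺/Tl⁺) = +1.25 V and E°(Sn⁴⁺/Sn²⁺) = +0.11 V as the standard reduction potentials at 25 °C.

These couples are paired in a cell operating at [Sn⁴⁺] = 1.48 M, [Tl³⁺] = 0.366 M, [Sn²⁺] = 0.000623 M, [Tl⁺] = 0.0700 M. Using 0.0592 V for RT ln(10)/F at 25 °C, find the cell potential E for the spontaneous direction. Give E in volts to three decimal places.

Tl³⁺/Tl⁺ is the cathode (higher E°), Sn⁴⁺/Sn²⁺ the anode: E°cell = +1.25 − (+0.11) = +1.14 V, n = 2.
Overall: Tl³⁺(aq) + Sn²⁺(aq) → Tl⁺(aq) + Sn⁴⁺(aq)
Q = [Tl⁺]·[Sn⁴⁺] / ([Tl³⁺]·[Sn²⁺]); log Q = 2.657.
E = E° − (0.0592/n) log Q = +1.14 − (0.0592/2)(2.657) = +1.061 V.

+1.061 V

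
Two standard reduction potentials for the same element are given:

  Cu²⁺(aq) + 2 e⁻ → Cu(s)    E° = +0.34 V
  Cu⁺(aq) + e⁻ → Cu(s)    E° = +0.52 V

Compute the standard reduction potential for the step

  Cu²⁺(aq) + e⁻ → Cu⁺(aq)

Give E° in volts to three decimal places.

Sequential free energies add, so n₃E°₃ = n₁E°₁ + n₂E°₂.
With n₃ = 2, and the known step contributing 1×(+0.52) V, the unknown satisfies 1·E° = 2×(+0.34) − 1×(+0.52) = +0.160.
E° = +0.160 / 1 = +0.160 V.

+0.160 V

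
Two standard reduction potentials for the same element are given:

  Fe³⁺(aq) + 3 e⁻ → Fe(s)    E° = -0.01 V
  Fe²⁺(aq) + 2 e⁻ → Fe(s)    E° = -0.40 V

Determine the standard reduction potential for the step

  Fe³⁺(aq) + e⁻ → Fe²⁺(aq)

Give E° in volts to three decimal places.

+0.770 V

Sequential free energies add, so n₃E°₃ = n₁E°₁ + n₂E°₂.
With n₃ = 3, and the known step contributing 2×(-0.40) V, the unknown satisfies 1·E° = 3×(-0.01) − 2×(-0.40) = +0.770.
E° = +0.770 / 1 = +0.770 V.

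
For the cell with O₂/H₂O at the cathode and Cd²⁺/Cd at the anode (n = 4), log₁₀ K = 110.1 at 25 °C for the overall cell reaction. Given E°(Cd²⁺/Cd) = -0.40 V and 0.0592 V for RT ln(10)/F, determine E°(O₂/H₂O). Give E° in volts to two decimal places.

+1.23 V

E°cell = (0.0592/n)·log K = (0.0592/4)(110.1) = +1.629 V.
Since O₂/H₂O is the cathode and Cd²⁺/Cd the anode, E°cell = E°(O₂/H₂O) − E°(Cd²⁺/Cd).
So E°(O₂/H₂O) = E°cell + E°(Cd²⁺/Cd) = +1.629 + (-0.40) = +1.23 V.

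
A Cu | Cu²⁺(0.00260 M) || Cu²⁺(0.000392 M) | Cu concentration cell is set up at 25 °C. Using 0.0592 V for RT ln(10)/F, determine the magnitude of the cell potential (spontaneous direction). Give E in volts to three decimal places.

For a concentration cell E°cell = 0. The 0.00260 M side is the cathode (reduction is favoured where [Cu²⁺] is higher).
With n = 2, E = −(0.0592/2) log([Cu²⁺]ₐₙ/[Cu²⁺]꜀ₐₜ) = −(0.0592/2) log(0.000392/0.0026) = −(0.0592/2)(-0.822) = +0.024 V.

+0.024 V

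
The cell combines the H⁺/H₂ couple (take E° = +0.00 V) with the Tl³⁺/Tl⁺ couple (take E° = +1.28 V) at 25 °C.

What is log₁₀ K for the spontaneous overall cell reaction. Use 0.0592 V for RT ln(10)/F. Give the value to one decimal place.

43.2

Cathode: Tl³⁺/Tl⁺; anode: H⁺/H₂. E°cell = +1.28 V, n = 2.
log K = nE°cell / 0.0592 = (2)(+1.28) / 0.0592 = 43.2.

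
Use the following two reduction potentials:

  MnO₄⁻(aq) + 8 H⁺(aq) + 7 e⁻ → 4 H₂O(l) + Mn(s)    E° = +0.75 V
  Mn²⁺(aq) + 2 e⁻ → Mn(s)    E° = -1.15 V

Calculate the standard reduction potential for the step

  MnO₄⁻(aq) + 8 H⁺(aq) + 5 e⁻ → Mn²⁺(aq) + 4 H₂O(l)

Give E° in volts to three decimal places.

+1.510 V

Sequential free energies add, so n₃E°₃ = n₁E°₁ + n₂E°₂.
With n₃ = 7, and the known step contributing 2×(-1.15) V, the unknown satisfies 5·E° = 7×(+0.75) − 2×(-1.15) = +7.550.
E° = +7.550 / 5 = +1.510 V.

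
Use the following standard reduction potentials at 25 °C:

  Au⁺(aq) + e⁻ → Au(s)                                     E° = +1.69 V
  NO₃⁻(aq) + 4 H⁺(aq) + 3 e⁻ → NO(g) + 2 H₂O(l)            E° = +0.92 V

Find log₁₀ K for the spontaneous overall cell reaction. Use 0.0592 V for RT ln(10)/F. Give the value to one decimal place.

Cathode: Au⁺/Au; anode: NO₃⁻/NO. E°cell = +0.77 V, n = 3.
log K = nE°cell / 0.0592 = (3)(+0.77) / 0.0592 = 39.0.

39.0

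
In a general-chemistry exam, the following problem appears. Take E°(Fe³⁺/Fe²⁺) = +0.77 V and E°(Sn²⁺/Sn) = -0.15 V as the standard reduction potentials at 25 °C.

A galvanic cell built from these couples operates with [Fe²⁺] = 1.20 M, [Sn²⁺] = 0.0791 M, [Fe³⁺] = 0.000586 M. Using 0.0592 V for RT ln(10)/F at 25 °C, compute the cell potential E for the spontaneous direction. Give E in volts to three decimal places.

+0.757 V

Fe³⁺/Fe²⁺ is the cathode (higher E°), Sn²⁺/Sn the anode: E°cell = +0.77 − (-0.15) = +0.92 V, n = 2.
Overall: 2 Fe³⁺(aq) + Sn(s) → 2 Fe²⁺(aq) + Sn²⁺(aq)
Q = [Fe²⁺]^2·[Sn²⁺] / ([Fe³⁺]^2); log Q = 5.521.
E = E° − (0.0592/n) log Q = +0.92 − (0.0592/2)(5.521) = +0.757 V.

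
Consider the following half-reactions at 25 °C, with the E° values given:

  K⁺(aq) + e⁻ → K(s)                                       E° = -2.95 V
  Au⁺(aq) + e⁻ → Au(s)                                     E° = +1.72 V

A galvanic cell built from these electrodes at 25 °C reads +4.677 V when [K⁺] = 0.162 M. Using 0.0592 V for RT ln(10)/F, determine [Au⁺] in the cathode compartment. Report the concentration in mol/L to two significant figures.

0.21 M

Au⁺/Au is the cathode, K⁺/K the anode: E°cell = +4.67 V, n = 1.
Overall reaction: Au⁺(aq) + K(s) → Au(s) + K⁺(aq); Q = [K⁺]^1/[Au⁺]^1.
From E = E° − (0.0592/n) log Q: log Q = (E° − E)·n/0.0592 = (+4.67 − (+4.677))·1/0.0592 = -0.1182.
So 1·log[Au⁺] = 1·log(0.162) − log Q = -0.7905 − (-0.1182) = -0.6723; [Au⁺] = 10^(-0.6723) ≈ 0.21 M.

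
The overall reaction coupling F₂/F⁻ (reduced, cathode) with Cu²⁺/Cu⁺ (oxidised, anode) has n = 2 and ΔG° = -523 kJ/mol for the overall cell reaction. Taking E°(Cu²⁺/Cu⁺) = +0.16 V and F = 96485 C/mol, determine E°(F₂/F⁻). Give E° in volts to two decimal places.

+2.87 V

E°cell = −ΔG°/(nF) = −(-523×10³)/((2)(96485)) = +2.710 V.
Since F₂/F⁻ is the cathode and Cu²⁺/Cu⁺ the anode, E°cell = E°(F₂/F⁻) − E°(Cu²⁺/Cu⁺).
So E°(F₂/F⁻) = E°cell + E°(Cu²⁺/Cu⁺) = +2.710 + (+0.16) = +2.87 V.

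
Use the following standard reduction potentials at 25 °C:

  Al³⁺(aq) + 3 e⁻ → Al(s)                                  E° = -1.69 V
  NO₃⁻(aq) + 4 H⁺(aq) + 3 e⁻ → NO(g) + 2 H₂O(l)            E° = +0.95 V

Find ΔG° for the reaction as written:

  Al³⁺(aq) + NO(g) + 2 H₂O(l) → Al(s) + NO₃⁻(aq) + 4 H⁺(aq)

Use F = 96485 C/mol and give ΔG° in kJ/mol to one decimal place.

As written, Al³⁺/Al is reduced (cathode) and NO₃⁻/NO is oxidised (anode), so E°cell = (-1.69) − (+0.95) = -2.64 V.
Balancing electrons gives n = 3.
ΔG° = −nFE° = −(3)(96485)(-2.64) = 764,161 J = +764.2 kJ/mol.

+764.2 kJ/mol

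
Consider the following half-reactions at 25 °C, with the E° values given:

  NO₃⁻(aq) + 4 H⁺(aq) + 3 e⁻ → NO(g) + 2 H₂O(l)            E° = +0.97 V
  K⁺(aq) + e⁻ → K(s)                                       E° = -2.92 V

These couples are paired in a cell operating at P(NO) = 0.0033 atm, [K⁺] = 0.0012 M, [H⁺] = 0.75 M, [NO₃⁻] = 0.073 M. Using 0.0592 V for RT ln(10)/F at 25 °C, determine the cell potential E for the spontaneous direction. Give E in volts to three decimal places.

NO₃⁻/NO is the cathode (higher E°), K⁺/K the anode: E°cell = +0.97 − (-2.92) = +3.89 V, n = 3.
Overall: NO₃⁻(aq) + 4 H⁺(aq) + 3 K(s) → NO(g) + 2 H₂O(l) + 3 K⁺(aq)
Q = P(NO)·[K⁺]^3 / ([NO₃⁻]·[H⁺]^4); log Q = -9.608.
E = E° − (0.0592/n) log Q = +3.89 − (0.0592/3)(-9.608) = +4.080 V.

+4.080 V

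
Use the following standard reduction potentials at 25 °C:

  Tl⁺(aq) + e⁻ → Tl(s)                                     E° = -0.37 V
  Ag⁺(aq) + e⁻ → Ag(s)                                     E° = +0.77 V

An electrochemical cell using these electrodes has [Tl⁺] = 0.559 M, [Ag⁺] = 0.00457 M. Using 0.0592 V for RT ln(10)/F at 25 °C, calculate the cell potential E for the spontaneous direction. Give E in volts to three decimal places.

Ag⁺/Ag is the cathode (higher E°), Tl⁺/Tl the anode: E°cell = +0.77 − (-0.37) = +1.14 V, n = 1.
Overall: Ag⁺(aq) + Tl(s) → Ag(s) + Tl⁺(aq)
Q = [Tl⁺] / ([Ag⁺]); log Q = 2.087.
E = E° − (0.0592/n) log Q = +1.14 − (0.0592/1)(2.087) = +1.016 V.

+1.016 V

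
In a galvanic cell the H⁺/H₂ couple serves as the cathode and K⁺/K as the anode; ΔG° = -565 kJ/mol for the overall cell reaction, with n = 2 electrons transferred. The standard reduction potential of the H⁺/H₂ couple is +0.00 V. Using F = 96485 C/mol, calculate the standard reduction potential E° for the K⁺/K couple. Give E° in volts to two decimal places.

E°cell = −ΔG°/(nF) = −(-565×10³)/((2)(96485)) = +2.928 V.
Since H⁺/H₂ is the cathode and K⁺/K the anode, E°cell = E°(H⁺/H₂) − E°(K⁺/K).
So E°(K⁺/K) = E°(H⁺/H₂) − E°cell = (+0.00) − (+2.928) = -2.93 V.

-2.93 V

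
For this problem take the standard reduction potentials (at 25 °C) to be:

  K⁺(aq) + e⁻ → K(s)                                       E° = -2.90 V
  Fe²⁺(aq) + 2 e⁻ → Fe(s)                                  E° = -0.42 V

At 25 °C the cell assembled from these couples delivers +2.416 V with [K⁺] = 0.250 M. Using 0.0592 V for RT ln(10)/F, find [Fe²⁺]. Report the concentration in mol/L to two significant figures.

0.00043 M

Fe²⁺/Fe is the cathode, K⁺/K the anode: E°cell = +2.48 V, n = 2.
Overall reaction: Fe²⁺(aq) + 2 K(s) → Fe(s) + 2 K⁺(aq); Q = [K⁺]^2/[Fe²⁺]^1.
From E = E° − (0.0592/n) log Q: log Q = (E° − E)·n/0.0592 = (+2.48 − (+2.416))·2/0.0592 = 2.1622.
So 1·log[Fe²⁺] = 2·log(0.25) − log Q = -1.2041 − (2.1622) = -3.3663; [Fe²⁺] = 10^(-3.3663) ≈ 0.00043 M.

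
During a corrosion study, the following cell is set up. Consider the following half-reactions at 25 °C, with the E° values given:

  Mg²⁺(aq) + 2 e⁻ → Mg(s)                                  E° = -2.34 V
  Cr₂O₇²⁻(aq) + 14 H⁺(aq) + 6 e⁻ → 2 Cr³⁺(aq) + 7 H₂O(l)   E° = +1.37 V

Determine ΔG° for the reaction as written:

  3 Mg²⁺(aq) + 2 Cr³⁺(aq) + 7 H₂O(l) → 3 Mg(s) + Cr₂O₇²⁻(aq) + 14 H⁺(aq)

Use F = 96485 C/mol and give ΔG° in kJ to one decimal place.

As written, Mg²⁺/Mg is reduced (cathode) and Cr₂O₇²⁻/Cr³⁺ is oxidised (anode), so E°cell = (-2.34) − (+1.37) = -3.71 V.
Balancing electrons gives n = 6.
ΔG° = −nFE° = −(6)(96485)(-3.71) = 2,147,756 J = +2147.8 kJ.

+2147.8 kJ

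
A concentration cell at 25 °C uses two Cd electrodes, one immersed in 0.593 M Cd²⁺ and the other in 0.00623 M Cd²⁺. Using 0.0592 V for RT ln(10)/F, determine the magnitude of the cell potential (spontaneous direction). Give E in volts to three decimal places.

For a concentration cell E°cell = 0. The 0.593 M side is the cathode (reduction is favoured where [Cd²⁺] is higher).
With n = 2, E = −(0.0592/2) log([Cd²⁺]ₐₙ/[Cd²⁺]꜀ₐₜ) = −(0.0592/2) log(0.00623/0.593) = −(0.0592/2)(-1.979) = +0.059 V.

+0.059 V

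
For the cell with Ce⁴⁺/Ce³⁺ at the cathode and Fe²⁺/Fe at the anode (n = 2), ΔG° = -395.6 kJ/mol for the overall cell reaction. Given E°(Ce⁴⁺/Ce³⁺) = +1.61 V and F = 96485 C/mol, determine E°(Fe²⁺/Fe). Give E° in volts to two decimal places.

E°cell = −ΔG°/(nF) = −(-395.6×10³)/((2)(96485)) = +2.050 V.
Since Ce⁴⁺/Ce³⁺ is the cathode and Fe²⁺/Fe the anode, E°cell = E°(Ce⁴⁺/Ce³⁺) − E°(Fe²⁺/Fe).
So E°(Fe²⁺/Fe) = E°(Ce⁴⁺/Ce³⁺) − E°cell = (+1.61) − (+2.050) = -0.44 V.

-0.44 V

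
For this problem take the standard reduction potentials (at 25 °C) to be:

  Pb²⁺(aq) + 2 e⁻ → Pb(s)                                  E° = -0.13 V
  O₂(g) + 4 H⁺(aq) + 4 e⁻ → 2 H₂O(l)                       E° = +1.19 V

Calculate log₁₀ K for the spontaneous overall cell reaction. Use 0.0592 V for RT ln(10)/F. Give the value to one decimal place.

Cathode: O₂/H₂O; anode: Pb²⁺/Pb. E°cell = +1.32 V, n = 4.
log K = nE°cell / 0.0592 = (4)(+1.32) / 0.0592 = 89.2.

89.2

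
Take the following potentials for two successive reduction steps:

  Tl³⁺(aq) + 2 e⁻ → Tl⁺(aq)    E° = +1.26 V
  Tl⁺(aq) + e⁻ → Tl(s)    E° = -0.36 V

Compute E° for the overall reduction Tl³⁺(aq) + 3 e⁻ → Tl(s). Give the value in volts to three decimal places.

Since ΔG° = −nFE° is additive over sequential reductions, n₃E°₃ = n₁E°₁ + n₂E°₂.
E°₃ = (2×+1.26 + 1×-0.36) / 3 = (+2.160) / 3 = +0.720 V.
Simply averaging or adding the two E° values would be wrong; the electron-weighted sum is required.

+0.720 V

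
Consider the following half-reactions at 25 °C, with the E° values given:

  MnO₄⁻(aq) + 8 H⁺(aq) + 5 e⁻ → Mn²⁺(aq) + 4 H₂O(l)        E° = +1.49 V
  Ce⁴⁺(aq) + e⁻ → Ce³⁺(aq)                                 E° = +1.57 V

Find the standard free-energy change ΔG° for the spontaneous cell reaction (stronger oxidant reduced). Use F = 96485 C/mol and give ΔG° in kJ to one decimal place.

Ce⁴⁺/Ce³⁺ (E° = +1.57 V) is the cathode; MnO₄⁻/Mn²⁺ (E° = +1.49 V) is the anode, so E°cell = +0.08 V.
Balancing electrons gives n = 5 (lcm of 1 and 5).
ΔG° = −nFE° = −(5)(96485)(+0.08) = -38,594 J = -38.6 kJ.

-38.6 kJ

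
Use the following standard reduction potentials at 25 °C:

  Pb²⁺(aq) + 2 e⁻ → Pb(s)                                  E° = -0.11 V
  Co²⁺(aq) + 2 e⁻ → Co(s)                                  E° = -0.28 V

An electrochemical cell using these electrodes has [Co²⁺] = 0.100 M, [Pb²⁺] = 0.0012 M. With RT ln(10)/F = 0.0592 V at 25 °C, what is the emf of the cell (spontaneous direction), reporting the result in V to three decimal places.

+0.113 V

Pb²⁺/Pb is the cathode (higher E°), Co²⁺/Co the anode: E°cell = -0.11 − (-0.28) = +0.17 V, n = 2.
Overall: Pb²⁺(aq) + Co(s) → Pb(s) + Co²⁺(aq)
Q = [Co²⁺] / ([Pb²⁺]); log Q = 1.921.
E = E° − (0.0592/n) log Q = +0.17 − (0.0592/2)(1.921) = +0.113 V.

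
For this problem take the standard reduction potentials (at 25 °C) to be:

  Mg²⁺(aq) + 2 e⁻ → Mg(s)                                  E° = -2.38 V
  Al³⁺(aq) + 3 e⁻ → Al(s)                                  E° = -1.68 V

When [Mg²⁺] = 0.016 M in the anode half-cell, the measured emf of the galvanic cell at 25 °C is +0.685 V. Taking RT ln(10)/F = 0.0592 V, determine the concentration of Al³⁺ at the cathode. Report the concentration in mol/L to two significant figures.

0.00035 M

Al³⁺/Al is the cathode, Mg²⁺/Mg the anode: E°cell = +0.70 V, n = 6.
Overall reaction: 2 Al³⁺(aq) + 3 Mg(s) → 2 Al(s) + 3 Mg²⁺(aq); Q = [Mg²⁺]^3/[Al³⁺]^2.
From E = E° − (0.0592/n) log Q: log Q = (E° − E)·n/0.0592 = (+0.70 − (+0.685))·6/0.0592 = 1.5203.
So 2·log[Al³⁺] = 3·log(0.016) − log Q = -5.3876 − (1.5203) = -6.9079; log[Al³⁺] = -6.9079 / 2 = -3.4539; [Al³⁺] = 10^(-3.4539) ≈ 0.00035 M.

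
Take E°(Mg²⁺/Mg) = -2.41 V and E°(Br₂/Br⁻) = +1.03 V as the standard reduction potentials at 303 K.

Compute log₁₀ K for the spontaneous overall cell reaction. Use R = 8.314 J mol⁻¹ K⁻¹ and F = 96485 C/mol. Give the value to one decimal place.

114.4

Cathode: Br₂/Br⁻; anode: Mg²⁺/Mg. E°cell = (+1.03) − (-2.41) = +3.44 V, with n = 2.
ΔG° = −nFE° = −RT ln K, so ln K = nFE°/(RT) = (2)(96485)(+3.44) / ((8.314)(303)) = 263.509.
log₁₀ K = 263.509 / ln 10 = 114.4.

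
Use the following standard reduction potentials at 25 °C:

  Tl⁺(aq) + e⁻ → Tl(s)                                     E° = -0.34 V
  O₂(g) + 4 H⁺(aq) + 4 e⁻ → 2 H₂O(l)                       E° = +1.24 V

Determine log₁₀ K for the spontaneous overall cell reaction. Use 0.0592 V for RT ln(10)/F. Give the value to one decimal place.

Cathode: O₂/H₂O; anode: Tl⁺/Tl. E°cell = +1.58 V, n = 4.
log K = nE°cell / 0.0592 = (4)(+1.58) / 0.0592 = 106.8.

106.8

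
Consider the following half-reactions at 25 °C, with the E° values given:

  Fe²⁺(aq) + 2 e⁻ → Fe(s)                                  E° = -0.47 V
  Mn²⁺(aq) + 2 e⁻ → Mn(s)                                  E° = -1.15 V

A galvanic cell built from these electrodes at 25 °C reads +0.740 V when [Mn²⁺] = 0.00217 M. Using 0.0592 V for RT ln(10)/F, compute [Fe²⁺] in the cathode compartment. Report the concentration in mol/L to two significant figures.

Fe²⁺/Fe is the cathode, Mn²⁺/Mn the anode: E°cell = +0.68 V, n = 2.
Overall reaction: Fe²⁺(aq) + Mn(s) → Fe(s) + Mn²⁺(aq); Q = [Mn²⁺]^1/[Fe²⁺]^1.
From E = E° − (0.0592/n) log Q: log Q = (E° − E)·n/0.0592 = (+0.68 − (+0.740))·2/0.0592 = -2.0270.
So 1·log[Fe²⁺] = 1·log(0.00217) − log Q = -2.6635 − (-2.0270) = -0.6365; [Fe²⁺] = 10^(-0.6365) ≈ 0.23 M.

0.23 M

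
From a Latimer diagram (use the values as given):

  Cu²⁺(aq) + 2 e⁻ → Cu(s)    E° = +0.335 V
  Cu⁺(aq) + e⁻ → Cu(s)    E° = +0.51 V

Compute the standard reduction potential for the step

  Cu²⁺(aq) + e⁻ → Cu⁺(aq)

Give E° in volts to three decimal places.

+0.160 V

Sequential free energies add, so n₃E°₃ = n₁E°₁ + n₂E°₂.
With n₃ = 2, and the known step contributing 1×(+0.51) V, the unknown satisfies 1·E° = 2×(+0.335) − 1×(+0.51) = +0.160.
E° = +0.160 / 1 = +0.160 V.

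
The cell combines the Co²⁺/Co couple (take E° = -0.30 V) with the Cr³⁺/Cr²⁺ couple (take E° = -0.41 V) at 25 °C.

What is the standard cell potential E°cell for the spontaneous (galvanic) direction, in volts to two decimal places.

+0.11 V

The Co²⁺/Co couple has the higher reduction potential, so it is the cathode; Cr³⁺/Cr²⁺ is oxidised at the anode.
E°cell = E°(cathode) − E°(anode) = (-0.30) − (-0.41) = +0.11 V.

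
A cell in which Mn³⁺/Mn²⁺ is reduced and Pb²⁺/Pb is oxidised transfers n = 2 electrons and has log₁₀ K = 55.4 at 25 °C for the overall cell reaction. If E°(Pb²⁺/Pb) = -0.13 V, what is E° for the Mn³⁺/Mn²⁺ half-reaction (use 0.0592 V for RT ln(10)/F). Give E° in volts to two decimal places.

E°cell = (0.0592/n)·log K = (0.0592/2)(55.4) = +1.640 V.
Since Mn³⁺/Mn²⁺ is the cathode and Pb²⁺/Pb the anode, E°cell = E°(Mn³⁺/Mn²⁺) − E°(Pb²⁺/Pb).
So E°(Mn³⁺/Mn²⁺) = E°cell + E°(Pb²⁺/Pb) = +1.640 + (-0.13) = +1.51 V.

+1.51 V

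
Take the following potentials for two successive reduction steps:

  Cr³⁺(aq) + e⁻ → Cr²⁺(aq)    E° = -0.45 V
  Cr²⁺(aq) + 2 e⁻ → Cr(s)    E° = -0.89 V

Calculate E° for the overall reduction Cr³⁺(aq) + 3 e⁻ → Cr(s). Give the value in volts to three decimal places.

Standard free energies of sequential steps add: ΔG°₃ = ΔG°₁ + ΔG°₂, so n₃E°₃ = n₁E°₁ + n₂E°₂.
E°₃ = (1×-0.45 + 2×-0.89) / 3 = (-2.230) / 3 = -0.743 V.
Simply averaging or adding the two E° values would be wrong; the electron-weighted sum is required.

-0.743 V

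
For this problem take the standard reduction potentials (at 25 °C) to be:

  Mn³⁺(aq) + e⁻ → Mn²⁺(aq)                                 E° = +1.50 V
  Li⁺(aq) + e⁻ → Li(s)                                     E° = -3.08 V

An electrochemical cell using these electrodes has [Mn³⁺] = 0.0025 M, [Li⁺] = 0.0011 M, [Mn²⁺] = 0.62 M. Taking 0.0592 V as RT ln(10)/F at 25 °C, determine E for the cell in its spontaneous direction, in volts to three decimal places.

Mn³⁺/Mn²⁺ is the cathode (higher E°), Li⁺/Li the anode: E°cell = +1.50 − (-3.08) = +4.58 V, n = 1.
Overall: Mn³⁺(aq) + Li(s) → Mn²⁺(aq) + Li⁺(aq)
Q = [Mn²⁺]·[Li⁺] / ([Mn³⁺]); log Q = -0.564.
E = E° − (0.0592/n) log Q = +4.58 − (0.0592/1)(-0.564) = +4.613 V.

+4.613 V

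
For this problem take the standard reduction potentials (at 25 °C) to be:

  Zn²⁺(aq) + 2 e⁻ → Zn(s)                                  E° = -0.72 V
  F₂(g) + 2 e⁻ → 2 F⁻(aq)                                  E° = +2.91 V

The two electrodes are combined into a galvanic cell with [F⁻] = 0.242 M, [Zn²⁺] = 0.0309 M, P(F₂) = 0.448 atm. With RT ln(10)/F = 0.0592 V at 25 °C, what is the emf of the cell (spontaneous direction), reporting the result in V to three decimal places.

+3.701 V

F₂/F⁻ is the cathode (higher E°), Zn²⁺/Zn the anode: E°cell = +2.91 − (-0.72) = +3.63 V, n = 2.
Overall: F₂(g) + Zn(s) → 2 F⁻(aq) + Zn²⁺(aq)
Q = [F⁻]^2·[Zn²⁺] / (P(F₂)); log Q = -2.394.
E = E° − (0.0592/n) log Q = +3.63 − (0.0592/2)(-2.394) = +3.701 V.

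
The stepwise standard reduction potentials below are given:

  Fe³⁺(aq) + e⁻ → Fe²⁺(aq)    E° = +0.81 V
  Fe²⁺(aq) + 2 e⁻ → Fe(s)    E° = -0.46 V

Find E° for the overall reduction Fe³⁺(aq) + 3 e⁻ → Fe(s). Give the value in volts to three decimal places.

Standard free energies of sequential steps add: ΔG°₃ = ΔG°₁ + ΔG°₂, so n₃E°₃ = n₁E°₁ + n₂E°₂.
E°₃ = (1×+0.81 + 2×-0.46) / 3 = (-0.110) / 3 = -0.037 V.
E° values themselves are not directly additive — weighting by electron count is essential.

-0.037 V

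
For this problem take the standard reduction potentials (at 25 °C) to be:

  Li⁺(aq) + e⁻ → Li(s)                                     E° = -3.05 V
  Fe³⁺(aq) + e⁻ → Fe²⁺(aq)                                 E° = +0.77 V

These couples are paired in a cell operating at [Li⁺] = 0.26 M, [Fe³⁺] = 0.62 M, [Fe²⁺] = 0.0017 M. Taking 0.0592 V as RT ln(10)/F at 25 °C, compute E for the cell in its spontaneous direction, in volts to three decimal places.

+4.006 V

Fe³⁺/Fe²⁺ is the cathode (higher E°), Li⁺/Li the anode: E°cell = +0.77 − (-3.05) = +3.82 V, n = 1.
Overall: Fe³⁺(aq) + Li(s) → Fe²⁺(aq) + Li⁺(aq)
Q = [Fe²⁺]·[Li⁺] / ([Fe³⁺]); log Q = -3.147.
E = E° − (0.0592/n) log Q = +3.82 − (0.0592/1)(-3.147) = +4.006 V.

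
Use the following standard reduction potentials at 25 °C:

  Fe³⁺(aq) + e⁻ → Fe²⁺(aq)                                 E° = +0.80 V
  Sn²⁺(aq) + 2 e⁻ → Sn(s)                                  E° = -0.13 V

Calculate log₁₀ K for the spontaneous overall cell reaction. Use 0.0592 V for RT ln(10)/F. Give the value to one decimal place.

31.4

Cathode: Fe³⁺/Fe²⁺; anode: Sn²⁺/Sn. E°cell = +0.93 V, n = 2.
log K = nE°cell / 0.0592 = (2)(+0.93) / 0.0592 = 31.4.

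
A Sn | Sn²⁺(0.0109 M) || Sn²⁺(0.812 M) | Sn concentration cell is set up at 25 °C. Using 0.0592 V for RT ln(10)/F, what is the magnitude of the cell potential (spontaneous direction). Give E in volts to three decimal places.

For a concentration cell E°cell = 0. The 0.812 M side is the cathode (reduction is favoured where [Sn²⁺] is higher).
With n = 2, E = −(0.0592/2) log([Sn²⁺]ₐₙ/[Sn²⁺]꜀ₐₜ) = −(0.0592/2) log(0.0109/0.812) = −(0.0592/2)(-1.872) = +0.055 V.

+0.055 V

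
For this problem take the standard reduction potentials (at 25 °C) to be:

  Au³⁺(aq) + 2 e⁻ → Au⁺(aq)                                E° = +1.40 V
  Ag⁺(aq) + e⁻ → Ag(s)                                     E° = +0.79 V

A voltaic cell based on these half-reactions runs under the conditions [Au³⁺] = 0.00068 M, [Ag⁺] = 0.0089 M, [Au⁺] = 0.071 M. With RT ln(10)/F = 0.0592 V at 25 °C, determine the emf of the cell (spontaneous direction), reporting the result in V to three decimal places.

+0.672 V

Au³⁺/Au⁺ is the cathode (higher E°), Ag⁺/Ag the anode: E°cell = +1.40 − (+0.79) = +0.61 V, n = 2.
Overall: Au³⁺(aq) + 2 Ag(s) → Au⁺(aq) + 2 Ag⁺(aq)
Q = [Au⁺]·[Ag⁺]^2 / ([Au³⁺]); log Q = -2.082.
E = E° − (0.0592/n) log Q = +0.61 − (0.0592/2)(-2.082) = +0.672 V.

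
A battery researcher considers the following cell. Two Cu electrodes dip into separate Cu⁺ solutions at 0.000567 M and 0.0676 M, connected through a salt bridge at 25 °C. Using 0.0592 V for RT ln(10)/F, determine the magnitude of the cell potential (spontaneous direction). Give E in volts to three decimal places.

For a concentration cell E°cell = 0. The 0.0676 M side is the cathode (reduction is favoured where [Cu⁺] is higher).
With n = 1, E = −(0.0592/1) log([Cu⁺]ₐₙ/[Cu⁺]꜀ₐₜ) = −(0.0592/1) log(0.000567/0.0676) = −(0.0592/1)(-2.076) = +0.123 V.

+0.123 V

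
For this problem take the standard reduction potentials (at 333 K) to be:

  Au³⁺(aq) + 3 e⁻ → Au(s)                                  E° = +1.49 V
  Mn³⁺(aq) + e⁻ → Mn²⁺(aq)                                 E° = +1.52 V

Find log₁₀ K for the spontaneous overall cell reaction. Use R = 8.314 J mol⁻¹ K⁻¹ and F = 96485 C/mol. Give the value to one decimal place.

1.4

Cathode: Mn³⁺/Mn²⁺; anode: Au³⁺/Au. E°cell = (+1.52) − (+1.49) = +0.03 V, with n = 3.
ΔG° = −nFE° = −RT ln K, so ln K = nFE°/(RT) = (3)(96485)(+0.03) / ((8.314)(333)) = 3.137.
log₁₀ K = 3.137 / ln 10 = 1.4.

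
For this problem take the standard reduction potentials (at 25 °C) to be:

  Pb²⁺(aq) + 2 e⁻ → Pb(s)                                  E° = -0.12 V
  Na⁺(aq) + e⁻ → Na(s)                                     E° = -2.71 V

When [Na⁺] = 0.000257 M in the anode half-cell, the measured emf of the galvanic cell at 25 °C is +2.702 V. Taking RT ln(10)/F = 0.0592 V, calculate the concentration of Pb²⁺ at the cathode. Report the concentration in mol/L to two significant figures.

Pb²⁺/Pb is the cathode, Na⁺/Na the anode: E°cell = +2.59 V, n = 2.
Overall reaction: Pb²⁺(aq) + 2 Na(s) → Pb(s) + 2 Na⁺(aq); Q = [Na⁺]^2/[Pb²⁺]^1.
From E = E° − (0.0592/n) log Q: log Q = (E° − E)·n/0.0592 = (+2.59 − (+2.702))·2/0.0592 = -3.7838.
So 1·log[Pb²⁺] = 2·log(0.000257) − log Q = -7.1801 − (-3.7838) = -3.3963; [Pb²⁺] = 10^(-3.3963) ≈ 0.00040 M.

0.00040 M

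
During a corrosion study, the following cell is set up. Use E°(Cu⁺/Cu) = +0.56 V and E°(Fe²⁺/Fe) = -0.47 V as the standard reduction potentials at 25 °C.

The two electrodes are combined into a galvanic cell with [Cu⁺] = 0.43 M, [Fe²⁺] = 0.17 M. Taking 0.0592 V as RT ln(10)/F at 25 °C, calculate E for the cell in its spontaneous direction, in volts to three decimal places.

+1.031 V

Cu⁺/Cu is the cathode (higher E°), Fe²⁺/Fe the anode: E°cell = +0.56 − (-0.47) = +1.03 V, n = 2.
Overall: 2 Cu⁺(aq) + Fe(s) → 2 Cu(s) + Fe²⁺(aq)
Q = [Fe²⁺] / ([Cu⁺]^2); log Q = -0.036.
E = E° − (0.0592/n) log Q = +1.03 − (0.0592/2)(-0.036) = +1.031 V.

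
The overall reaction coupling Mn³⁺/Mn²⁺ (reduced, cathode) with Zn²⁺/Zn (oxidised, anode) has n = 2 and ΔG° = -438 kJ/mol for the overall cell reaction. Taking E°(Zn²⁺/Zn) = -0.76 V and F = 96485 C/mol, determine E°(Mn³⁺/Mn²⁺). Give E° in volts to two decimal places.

+1.51 V

E°cell = −ΔG°/(nF) = −(-438×10³)/((2)(96485)) = +2.270 V.
Since Mn³⁺/Mn²⁺ is the cathode and Zn²⁺/Zn the anode, E°cell = E°(Mn³⁺/Mn²⁺) − E°(Zn²⁺/Zn).
So E°(Mn³⁺/Mn²⁺) = E°cell + E°(Zn²⁺/Zn) = +2.270 + (-0.76) = +1.51 V.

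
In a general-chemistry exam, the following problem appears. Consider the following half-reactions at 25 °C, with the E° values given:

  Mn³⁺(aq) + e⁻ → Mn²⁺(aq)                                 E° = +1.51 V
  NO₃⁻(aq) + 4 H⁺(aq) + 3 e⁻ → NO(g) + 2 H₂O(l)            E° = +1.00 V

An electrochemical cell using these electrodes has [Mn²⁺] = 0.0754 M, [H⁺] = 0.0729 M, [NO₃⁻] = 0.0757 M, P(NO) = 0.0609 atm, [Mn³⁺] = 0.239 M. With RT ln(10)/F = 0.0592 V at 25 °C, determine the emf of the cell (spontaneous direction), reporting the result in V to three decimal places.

+0.628 V

Mn³⁺/Mn²⁺ is the cathode (higher E°), NO₃⁻/NO the anode: E°cell = +1.51 − (+1.00) = +0.51 V, n = 3.
Overall: 3 Mn³⁺(aq) + NO(g) + 2 H₂O(l) → 3 Mn²⁺(aq) + NO₃⁻(aq) + 4 H⁺(aq)
Q = [Mn²⁺]^3·[NO₃⁻]·[H⁺]^4 / ([Mn³⁺]^3·P(NO)); log Q = -5.958.
E = E° − (0.0592/n) log Q = +0.51 − (0.0592/3)(-5.958) = +0.628 V.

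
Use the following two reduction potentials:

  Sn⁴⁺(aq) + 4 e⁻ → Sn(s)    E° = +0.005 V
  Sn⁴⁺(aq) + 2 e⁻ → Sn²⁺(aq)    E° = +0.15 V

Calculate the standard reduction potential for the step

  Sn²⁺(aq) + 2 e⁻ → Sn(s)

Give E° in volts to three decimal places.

-0.140 V

Sequential free energies add, so n₃E°₃ = n₁E°₁ + n₂E°₂.
With n₃ = 4, and the known step contributing 2×(+0.15) V, the unknown satisfies 2·E° = 4×(+0.005) − 2×(+0.15) = -0.280.
E° = -0.280 / 2 = -0.140 V.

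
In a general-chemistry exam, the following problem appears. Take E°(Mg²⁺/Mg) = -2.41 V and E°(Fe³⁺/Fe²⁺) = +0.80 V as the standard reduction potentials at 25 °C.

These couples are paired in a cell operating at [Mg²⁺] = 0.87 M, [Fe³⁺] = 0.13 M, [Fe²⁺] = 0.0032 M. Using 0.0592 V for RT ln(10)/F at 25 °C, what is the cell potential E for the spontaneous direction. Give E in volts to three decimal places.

Fe³⁺/Fe²⁺ is the cathode (higher E°), Mg²⁺/Mg the anode: E°cell = +0.80 − (-2.41) = +3.21 V, n = 2.
Overall: 2 Fe³⁺(aq) + Mg(s) → 2 Fe²⁺(aq) + Mg²⁺(aq)
Q = [Fe²⁺]^2·[Mg²⁺] / ([Fe³⁺]^2); log Q = -3.278.
E = E° − (0.0592/n) log Q = +3.21 − (0.0592/2)(-3.278) = +3.307 V.

+3.307 V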